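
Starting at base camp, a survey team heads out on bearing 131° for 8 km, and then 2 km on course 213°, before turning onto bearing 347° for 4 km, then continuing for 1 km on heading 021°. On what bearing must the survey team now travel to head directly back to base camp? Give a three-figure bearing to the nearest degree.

Leg 1 (131°, 8 km): east 8 sin 131° = 6.04, north 8 cos 131° = -5.25
Leg 2 (213°, 2 km): east 2 sin 213° = -1.09, north 2 cos 213° = -1.68
Leg 3 (347°, 4 km): east 4 sin 347° = -0.90, north 4 cos 347° = 3.90
Leg 4 (021°, 1 km): east 1 sin 21° = 0.36, north 1 cos 21° = 0.93
Net displacement: 4.41 east, -2.09 north. Direction back to start is (-4.41, 2.09): bearing = atan2(-4.41, 2.09) mod 360° = 295.42° ≈ 295°.

295°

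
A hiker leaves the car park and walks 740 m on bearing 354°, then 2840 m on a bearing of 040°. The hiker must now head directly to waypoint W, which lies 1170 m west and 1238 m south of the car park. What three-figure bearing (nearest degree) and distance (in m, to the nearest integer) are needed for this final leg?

215°, 5073 m

Leg 1 (354°, 740 m): east 740 sin 354° = -77.35, north 740 cos 354° = 735.95
Leg 2 (040°, 2840 m): east 2840 sin 40° = 1825.52, north 2840 cos 40° = 2175.57
Current position: (1748.17, 2911.51). Target: (-1170, -1238). Remaining: Δeast = -2918.17, Δnorth = -4149.51.
Bearing = atan2(-2918.17, -4149.51) mod 360° = 215.12°; distance = √((-2918.17)² + (-4149.51)²) = 5072.883 m.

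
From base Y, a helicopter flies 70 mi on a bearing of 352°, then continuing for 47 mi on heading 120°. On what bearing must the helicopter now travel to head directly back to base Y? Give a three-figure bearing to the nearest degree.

Leg 1 (352°, 70 mi): east 70 sin 352° = -9.74, north 70 cos 352° = 69.32
Leg 2 (120°, 47 mi): east 47 sin 120° = 40.70, north 47 cos 120° = -23.50
Net displacement: 30.96 east, 45.82 north. Direction back to start is (-30.96, -45.82): bearing = atan2(-30.96, -45.82) mod 360° = 214.05° ≈ 214°.

214°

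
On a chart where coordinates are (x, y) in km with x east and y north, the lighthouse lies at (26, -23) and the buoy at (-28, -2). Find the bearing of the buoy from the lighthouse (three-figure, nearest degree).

Δeast = -28 − 26 = -54.00; Δnorth = -2 − -23 = 21.00.
Bearing = atan2(Δeast, Δnorth) mod 360° = 291.25° ≈ 291°.

291°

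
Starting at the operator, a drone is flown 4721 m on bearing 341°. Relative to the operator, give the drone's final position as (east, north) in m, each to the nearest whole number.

Leg 1 (341°, 4721 m): east 4721 sin 341° = -1537.01, north 4721 cos 341° = 4463.79
Summing: -1537.01 m east, 4463.79 m north → (-1537, 4464).

(-1537, 4464)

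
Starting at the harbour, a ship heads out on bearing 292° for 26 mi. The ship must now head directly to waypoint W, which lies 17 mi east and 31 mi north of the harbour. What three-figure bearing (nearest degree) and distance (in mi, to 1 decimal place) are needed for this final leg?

Leg 1 (292°, 26 mi): east 26 sin 292° = -24.11, north 26 cos 292° = 9.74
Current position: (-24.11, 9.74). Target: (17, 31). Remaining: Δeast = 41.11, Δnorth = 21.26.
Bearing = atan2(41.11, 21.26) mod 360° = 62.65°; distance = √((41.11)² + (21.26)²) = 46.279 mi.

063°, 46.3 mi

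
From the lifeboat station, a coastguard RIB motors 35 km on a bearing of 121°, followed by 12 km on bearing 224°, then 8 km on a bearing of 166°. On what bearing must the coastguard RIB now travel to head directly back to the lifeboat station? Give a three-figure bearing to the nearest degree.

326°

Leg 1 (121°, 35 km): east 35 sin 121° = 30.00, north 35 cos 121° = -18.03
Leg 2 (224°, 12 km): east 12 sin 224° = -8.34, north 12 cos 224° = -8.63
Leg 3 (166°, 8 km): east 8 sin 166° = 1.94, north 8 cos 166° = -7.76
Net displacement: 23.60 east, -34.42 north. Direction back to start is (-23.60, 34.42): bearing = atan2(-23.60, 34.42) mod 360° = 325.56° ≈ 326°.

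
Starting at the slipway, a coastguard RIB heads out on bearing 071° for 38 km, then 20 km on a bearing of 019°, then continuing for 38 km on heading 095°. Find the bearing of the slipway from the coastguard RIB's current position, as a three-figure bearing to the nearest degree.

Leg 1 (071°, 38 km): east 38 sin 71° = 35.93, north 38 cos 71° = 12.37
Leg 2 (019°, 20 km): east 20 sin 19° = 6.51, north 20 cos 19° = 18.91
Leg 3 (095°, 38 km): east 38 sin 95° = 37.86, north 38 cos 95° = -3.31
Net displacement: 80.30 east, 27.97 north. Direction back to start is (-80.30, -27.97): bearing = atan2(-80.30, -27.97) mod 360° = 250.80° ≈ 251°.

251°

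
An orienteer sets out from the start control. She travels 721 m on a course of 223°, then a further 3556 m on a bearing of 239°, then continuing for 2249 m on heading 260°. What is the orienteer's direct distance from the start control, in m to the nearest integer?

6378 m

Leg 1 (223°, 721 m): east 721 sin 223° = -491.72, north 721 cos 223° = -527.31
Leg 2 (239°, 3556 m): east 3556 sin 239° = -3048.09, north 3556 cos 239° = -1831.48
Leg 3 (260°, 2249 m): east 2249 sin 260° = -2214.83, north 2249 cos 260° = -390.53
Net: -5754.64 east, -2749.32 north. Distance = √((-5754.64)² + (-2749.32)²) = 6377.666 m.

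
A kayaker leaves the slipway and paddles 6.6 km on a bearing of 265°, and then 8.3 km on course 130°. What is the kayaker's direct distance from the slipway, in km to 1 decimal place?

Leg 1 (265°, 6.6 km): east 6.6 sin 265° = -6.57, north 6.6 cos 265° = -0.58
Leg 2 (130°, 8.3 km): east 8.3 sin 130° = 6.36, north 8.3 cos 130° = -5.34
Net: -0.22 east, -5.91 north. Distance = √((-0.22)² + (-5.91)²) = 5.914 km.

5.9 km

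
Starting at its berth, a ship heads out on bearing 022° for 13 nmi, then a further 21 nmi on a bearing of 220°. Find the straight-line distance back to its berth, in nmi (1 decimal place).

9.5 nmi

Leg 1 (022°, 13 nmi): east 13 sin 22° = 4.87, north 13 cos 22° = 12.05
Leg 2 (220°, 21 nmi): east 21 sin 220° = -13.50, north 21 cos 220° = -16.09
Net: -8.63 east, -4.03 north. Distance = √((-8.63)² + (-4.03)²) = 9.525 nmi.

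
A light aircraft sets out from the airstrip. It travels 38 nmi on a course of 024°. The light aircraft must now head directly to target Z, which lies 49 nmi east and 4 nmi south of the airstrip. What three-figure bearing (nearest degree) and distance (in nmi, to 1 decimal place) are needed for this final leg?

Leg 1 (024°, 38 nmi): east 38 sin 24° = 15.46, north 38 cos 24° = 34.71
Current position: (15.46, 34.71). Target: (49, -4). Remaining: Δeast = 33.54, Δnorth = -38.71.
Bearing = atan2(33.54, -38.71) mod 360° = 139.09°; distance = √((33.54)² + (-38.71)²) = 51.225 nmi.

139°, 51.2 nmi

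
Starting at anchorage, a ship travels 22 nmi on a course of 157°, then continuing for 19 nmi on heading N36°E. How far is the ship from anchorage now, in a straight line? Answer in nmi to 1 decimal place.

Leg 1 (157°, 22 nmi): east 22 sin 157° = 8.60, north 22 cos 157° = -20.25
Leg 2 (N36°E, 19 nmi): east 19 sin 36° = 11.17, north 19 cos 36° = 15.37
Net: 19.76 east, -4.88 north. Distance = √((19.76)² + (-4.88)²) = 20.358 nmi.

20.4 nmi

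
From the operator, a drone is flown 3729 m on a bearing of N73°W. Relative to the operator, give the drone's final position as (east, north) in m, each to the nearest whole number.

Leg 1 (N73°W, 3729 m): east 3729 sin 287° = -3566.06, north 3729 cos 287° = 1090.25
Summing: -3566.06 m east, 1090.25 m north → (-3566, 1090).

(-3566, 1090)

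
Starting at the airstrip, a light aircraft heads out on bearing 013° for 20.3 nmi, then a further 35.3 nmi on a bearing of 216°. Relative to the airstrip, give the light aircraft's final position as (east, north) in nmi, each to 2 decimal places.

(-16.18, -8.78)

Leg 1 (013°, 20.3 nmi): east 20.3 sin 13° = 4.57, north 20.3 cos 13° = 19.78
Leg 2 (216°, 35.3 nmi): east 35.3 sin 216° = -20.75, north 35.3 cos 216° = -28.56
Summing: -16.18 nmi east, -8.78 nmi north → (-16.18, -8.78).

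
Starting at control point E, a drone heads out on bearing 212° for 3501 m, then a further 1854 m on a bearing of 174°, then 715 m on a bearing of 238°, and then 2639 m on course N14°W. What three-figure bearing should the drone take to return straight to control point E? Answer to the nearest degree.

Leg 1 (212°, 3501 m): east 3501 sin 212° = -1855.25, north 3501 cos 212° = -2969.02
Leg 2 (174°, 1854 m): east 1854 sin 174° = 193.80, north 1854 cos 174° = -1843.84
Leg 3 (238°, 715 m): east 715 sin 238° = -606.35, north 715 cos 238° = -378.89
Leg 4 (N14°W, 2639 m): east 2639 sin 346° = -638.43, north 2639 cos 346° = 2560.61
Net displacement: -2906.24 east, -2631.14 north. Direction back to start is (2906.24, 2631.14): bearing = atan2(2906.24, 2631.14) mod 360° = 47.84° ≈ 048°.

048°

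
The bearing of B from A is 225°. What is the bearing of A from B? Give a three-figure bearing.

045°

Back-bearing = 225° − 180° = 045°.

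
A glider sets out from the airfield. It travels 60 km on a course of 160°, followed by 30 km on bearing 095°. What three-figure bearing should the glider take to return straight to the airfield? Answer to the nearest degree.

Leg 1 (160°, 60 km): east 60 sin 160° = 20.52, north 60 cos 160° = -56.38
Leg 2 (095°, 30 km): east 30 sin 95° = 29.89, north 30 cos 95° = -2.61
Net displacement: 50.41 east, -59.00 north. Direction back to start is (-50.41, 59.00): bearing = atan2(-50.41, 59.00) mod 360° = 319.49° ≈ 319°.

319°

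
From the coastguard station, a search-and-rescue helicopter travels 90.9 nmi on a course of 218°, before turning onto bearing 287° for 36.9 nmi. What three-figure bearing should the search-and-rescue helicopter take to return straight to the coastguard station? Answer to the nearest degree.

056°

Leg 1 (218°, 90.9 nmi): east 90.9 sin 218° = -55.96, north 90.9 cos 218° = -71.63
Leg 2 (287°, 36.9 nmi): east 36.9 sin 287° = -35.29, north 36.9 cos 287° = 10.79
Net displacement: -91.25 east, -60.84 north. Direction back to start is (91.25, 60.84): bearing = atan2(91.25, 60.84) mod 360° = 56.31° ≈ 056°.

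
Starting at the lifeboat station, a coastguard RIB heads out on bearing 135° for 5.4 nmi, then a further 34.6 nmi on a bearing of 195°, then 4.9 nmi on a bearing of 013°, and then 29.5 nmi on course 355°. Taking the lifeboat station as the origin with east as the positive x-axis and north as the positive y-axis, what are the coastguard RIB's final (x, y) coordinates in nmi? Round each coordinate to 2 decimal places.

Leg 1 (135°, 5.4 nmi): east 5.4 sin 135° = 3.82, north 5.4 cos 135° = -3.82
Leg 2 (195°, 34.6 nmi): east 34.6 sin 195° = -8.96, north 34.6 cos 195° = -33.42
Leg 3 (013°, 4.9 nmi): east 4.9 sin 13° = 1.10, north 4.9 cos 13° = 4.77
Leg 4 (355°, 29.5 nmi): east 29.5 sin 355° = -2.57, north 29.5 cos 355° = 29.39
Summing: -6.61 nmi east, -3.08 nmi north → (-6.61, -3.08).

(-6.61, -3.08)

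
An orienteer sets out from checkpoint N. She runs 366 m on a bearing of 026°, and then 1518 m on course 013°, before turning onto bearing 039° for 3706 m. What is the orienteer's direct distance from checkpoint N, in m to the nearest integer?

5478 m

Leg 1 (026°, 366 m): east 366 sin 26° = 160.44, north 366 cos 26° = 328.96
Leg 2 (013°, 1518 m): east 1518 sin 13° = 341.48, north 1518 cos 13° = 1479.09
Leg 3 (039°, 3706 m): east 3706 sin 39° = 2332.26, north 3706 cos 39° = 2880.10
Net: 2834.18 east, 4688.16 north. Distance = √((2834.18)² + (4688.16)²) = 5478.264 m.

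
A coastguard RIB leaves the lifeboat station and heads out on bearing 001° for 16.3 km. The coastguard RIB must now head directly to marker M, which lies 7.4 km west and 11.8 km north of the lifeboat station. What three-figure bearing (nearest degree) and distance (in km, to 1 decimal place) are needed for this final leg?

240°, 8.9 km

Leg 1 (001°, 16.3 km): east 16.3 sin 1° = 0.28, north 16.3 cos 1° = 16.30
Current position: (0.28, 16.30). Target: (-7.4, 11.8). Remaining: Δeast = -7.68, Δnorth = -4.50.
Bearing = atan2(-7.68, -4.50) mod 360° = 239.66°; distance = √((-7.68)² + (-4.50)²) = 8.904 km.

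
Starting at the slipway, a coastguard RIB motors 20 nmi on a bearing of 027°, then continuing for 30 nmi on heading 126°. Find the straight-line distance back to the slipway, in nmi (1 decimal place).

Leg 1 (027°, 20 nmi): east 20 sin 27° = 9.08, north 20 cos 27° = 17.82
Leg 2 (126°, 30 nmi): east 30 sin 126° = 24.27, north 30 cos 126° = -17.63
Net: 33.35 east, 0.19 north. Distance = √((33.35)² + (0.19)²) = 33.351 nmi.

33.4 nmi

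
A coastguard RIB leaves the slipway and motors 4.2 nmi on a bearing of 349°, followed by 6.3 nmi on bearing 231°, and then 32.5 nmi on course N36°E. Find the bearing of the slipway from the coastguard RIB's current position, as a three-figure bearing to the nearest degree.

Leg 1 (349°, 4.2 nmi): east 4.2 sin 349° = -0.80, north 4.2 cos 349° = 4.12
Leg 2 (231°, 6.3 nmi): east 6.3 sin 231° = -4.90, north 6.3 cos 231° = -3.96
Leg 3 (N36°E, 32.5 nmi): east 32.5 sin 36° = 19.10, north 32.5 cos 36° = 26.29
Net displacement: 13.41 east, 26.45 north. Direction back to start is (-13.41, -26.45): bearing = atan2(-13.41, -26.45) mod 360° = 206.88° ≈ 207°.

207°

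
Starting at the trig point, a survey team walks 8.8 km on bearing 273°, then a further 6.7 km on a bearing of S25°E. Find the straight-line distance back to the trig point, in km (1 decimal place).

8.2 km

Leg 1 (273°, 8.8 km): east 8.8 sin 273° = -8.79, north 8.8 cos 273° = 0.46
Leg 2 (S25°E, 6.7 km): east 6.7 sin 155° = 2.83, north 6.7 cos 155° = -6.07
Net: -5.96 east, -5.61 north. Distance = √((-5.96)² + (-5.61)²) = 8.184 km.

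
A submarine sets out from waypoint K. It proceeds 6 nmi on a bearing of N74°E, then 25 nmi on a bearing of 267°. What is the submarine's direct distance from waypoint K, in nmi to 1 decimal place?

19.2 nmi

Leg 1 (N74°E, 6 nmi): east 6 sin 74° = 5.77, north 6 cos 74° = 1.65
Leg 2 (267°, 25 nmi): east 25 sin 267° = -24.97, north 25 cos 267° = -1.31
Net: -19.20 east, 0.35 north. Distance = √((-19.20)² + (0.35)²) = 19.201 nmi.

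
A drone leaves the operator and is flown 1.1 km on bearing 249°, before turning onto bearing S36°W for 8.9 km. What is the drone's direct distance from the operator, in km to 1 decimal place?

Leg 1 (249°, 1.1 km): east 1.1 sin 249° = -1.03, north 1.1 cos 249° = -0.39
Leg 2 (S36°W, 8.9 km): east 8.9 sin 216° = -5.23, north 8.9 cos 216° = -7.20
Net: -6.26 east, -7.59 north. Distance = √((-6.26)² + (-7.59)²) = 9.841 km.

9.8 km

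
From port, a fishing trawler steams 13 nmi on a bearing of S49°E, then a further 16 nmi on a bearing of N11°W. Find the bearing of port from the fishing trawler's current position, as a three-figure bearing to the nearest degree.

Leg 1 (S49°E, 13 nmi): east 13 sin 131° = 9.81, north 13 cos 131° = -8.53
Leg 2 (N11°W, 16 nmi): east 16 sin 349° = -3.05, north 16 cos 349° = 15.71
Net displacement: 6.76 east, 7.18 north. Direction back to start is (-6.76, -7.18): bearing = atan2(-6.76, -7.18) mod 360° = 223.28° ≈ 223°.

223°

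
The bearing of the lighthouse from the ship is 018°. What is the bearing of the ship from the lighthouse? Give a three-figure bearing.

198°

Back-bearing = 018° + 180° = 198°.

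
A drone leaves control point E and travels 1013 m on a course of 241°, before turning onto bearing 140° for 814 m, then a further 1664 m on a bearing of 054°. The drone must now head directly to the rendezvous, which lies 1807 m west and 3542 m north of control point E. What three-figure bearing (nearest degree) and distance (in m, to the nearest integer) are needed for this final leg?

323°, 4617 m

Leg 1 (241°, 1013 m): east 1013 sin 241° = -885.99, north 1013 cos 241° = -491.11
Leg 2 (140°, 814 m): east 814 sin 140° = 523.23, north 814 cos 140° = -623.56
Leg 3 (054°, 1664 m): east 1664 sin 54° = 1346.20, north 1664 cos 54° = 978.07
Current position: (983.44, -136.60). Target: (-1807, 3542). Remaining: Δeast = -2790.44, Δnorth = 3678.60.
Bearing = atan2(-2790.44, 3678.60) mod 360° = 322.82°; distance = √((-2790.44)² + (3678.60)²) = 4617.213 m.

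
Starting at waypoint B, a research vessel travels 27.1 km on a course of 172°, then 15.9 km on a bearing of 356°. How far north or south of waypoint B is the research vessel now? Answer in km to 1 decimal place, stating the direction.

Leg 1 (172°, 27.1 km): east 27.1 sin 172° = 3.77, north 27.1 cos 172° = -26.84
Leg 2 (356°, 15.9 km): east 15.9 sin 356° = -1.11, north 15.9 cos 356° = 15.86
Net north component: -10.97 km.

11.0 km south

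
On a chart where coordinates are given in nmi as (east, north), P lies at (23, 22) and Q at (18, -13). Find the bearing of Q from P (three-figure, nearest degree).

188°

Δeast = 18 − 23 = -5.00; Δnorth = -13 − 22 = -35.00.
Bearing = atan2(Δeast, Δnorth) mod 360° = 188.13° ≈ 188°.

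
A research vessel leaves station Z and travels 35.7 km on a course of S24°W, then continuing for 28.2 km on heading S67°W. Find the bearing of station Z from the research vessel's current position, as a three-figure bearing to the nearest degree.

043°

Leg 1 (S24°W, 35.7 km): east 35.7 sin 204° = -14.52, north 35.7 cos 204° = -32.61
Leg 2 (S67°W, 28.2 km): east 28.2 sin 247° = -25.96, north 28.2 cos 247° = -11.02
Net displacement: -40.48 east, -43.63 north. Direction back to start is (40.48, 43.63): bearing = atan2(40.48, 43.63) mod 360° = 42.85° ≈ 043°.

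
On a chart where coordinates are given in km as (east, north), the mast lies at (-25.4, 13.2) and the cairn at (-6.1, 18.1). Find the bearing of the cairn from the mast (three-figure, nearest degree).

Δeast = -6.1 − -25.4 = 19.30; Δnorth = 18.1 − 13.2 = 4.90.
Bearing = atan2(Δeast, Δnorth) mod 360° = 75.75° ≈ 076°.

076°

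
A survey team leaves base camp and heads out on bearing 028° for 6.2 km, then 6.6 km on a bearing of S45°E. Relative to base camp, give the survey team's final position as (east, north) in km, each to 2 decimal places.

(7.58, 0.81)

Leg 1 (028°, 6.2 km): east 6.2 sin 28° = 2.91, north 6.2 cos 28° = 5.47
Leg 2 (S45°E, 6.6 km): east 6.6 sin 135° = 4.67, north 6.6 cos 135° = -4.67
Summing: 7.58 km east, 0.81 km north → (7.58, 0.81).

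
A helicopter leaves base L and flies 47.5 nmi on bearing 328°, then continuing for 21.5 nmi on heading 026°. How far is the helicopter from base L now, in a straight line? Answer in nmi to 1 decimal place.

61.7 nmi

Leg 1 (328°, 47.5 nmi): east 47.5 sin 328° = -25.17, north 47.5 cos 328° = 40.28
Leg 2 (026°, 21.5 nmi): east 21.5 sin 26° = 9.42, north 21.5 cos 26° = 19.32
Net: -15.75 east, 59.61 north. Distance = √((-15.75)² + (59.61)²) = 61.651 nmi.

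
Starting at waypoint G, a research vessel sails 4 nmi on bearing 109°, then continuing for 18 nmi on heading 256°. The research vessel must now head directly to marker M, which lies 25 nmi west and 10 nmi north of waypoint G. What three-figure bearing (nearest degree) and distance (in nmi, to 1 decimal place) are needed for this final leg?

324°, 19.3 nmi

Leg 1 (109°, 4 nmi): east 4 sin 109° = 3.78, north 4 cos 109° = -1.30
Leg 2 (256°, 18 nmi): east 18 sin 256° = -17.47, north 18 cos 256° = -4.35
Current position: (-13.68, -5.66). Target: (-25, 10). Remaining: Δeast = -11.32, Δnorth = 15.66.
Bearing = atan2(-11.32, 15.66) mod 360° = 324.14°; distance = √((-11.32)² + (15.66)²) = 19.319 nmi.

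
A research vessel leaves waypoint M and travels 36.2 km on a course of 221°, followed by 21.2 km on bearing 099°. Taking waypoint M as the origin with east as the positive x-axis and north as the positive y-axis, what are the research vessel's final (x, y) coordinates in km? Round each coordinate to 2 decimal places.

(-2.81, -30.64)

Leg 1 (221°, 36.2 km): east 36.2 sin 221° = -23.75, north 36.2 cos 221° = -27.32
Leg 2 (099°, 21.2 km): east 21.2 sin 99° = 20.94, north 21.2 cos 99° = -3.32
Summing: -2.81 km east, -30.64 km north → (-2.81, -30.64).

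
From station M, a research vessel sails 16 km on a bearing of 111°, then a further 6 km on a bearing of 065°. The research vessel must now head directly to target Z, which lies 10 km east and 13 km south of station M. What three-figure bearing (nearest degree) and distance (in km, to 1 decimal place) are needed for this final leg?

Leg 1 (111°, 16 km): east 16 sin 111° = 14.94, north 16 cos 111° = -5.73
Leg 2 (065°, 6 km): east 6 sin 65° = 5.44, north 6 cos 65° = 2.54
Current position: (20.38, -3.20). Target: (10, -13). Remaining: Δeast = -10.38, Δnorth = -9.80.
Bearing = atan2(-10.38, -9.80) mod 360° = 226.63°; distance = √((-10.38)² + (-9.80)²) = 14.273 km.

227°, 14.3 km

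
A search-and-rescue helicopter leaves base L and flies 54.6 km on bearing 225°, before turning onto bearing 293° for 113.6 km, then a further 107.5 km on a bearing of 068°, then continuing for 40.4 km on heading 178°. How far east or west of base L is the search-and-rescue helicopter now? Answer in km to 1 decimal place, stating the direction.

42.1 km west

Leg 1 (225°, 54.6 km): east 54.6 sin 225° = -38.61, north 54.6 cos 225° = -38.61
Leg 2 (293°, 113.6 km): east 113.6 sin 293° = -104.57, north 113.6 cos 293° = 44.39
Leg 3 (068°, 107.5 km): east 107.5 sin 68° = 99.67, north 107.5 cos 68° = 40.27
Leg 4 (178°, 40.4 km): east 40.4 sin 178° = 1.41, north 40.4 cos 178° = -40.38
Net east component: -42.10 km.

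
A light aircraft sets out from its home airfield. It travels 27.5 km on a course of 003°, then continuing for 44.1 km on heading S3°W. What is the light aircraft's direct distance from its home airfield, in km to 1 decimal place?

16.6 km

Leg 1 (003°, 27.5 km): east 27.5 sin 3° = 1.44, north 27.5 cos 3° = 27.46
Leg 2 (S3°W, 44.1 km): east 44.1 sin 183° = -2.31, north 44.1 cos 183° = -44.04
Net: -0.87 east, -16.58 north. Distance = √((-0.87)² + (-16.58)²) = 16.600 km.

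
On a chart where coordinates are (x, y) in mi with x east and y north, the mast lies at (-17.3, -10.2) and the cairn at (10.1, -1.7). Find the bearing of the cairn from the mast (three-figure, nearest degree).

Δeast = 10.1 − -17.3 = 27.40; Δnorth = -1.7 − -10.2 = 8.50.
Bearing = atan2(Δeast, Δnorth) mod 360° = 72.77° ≈ 073°.

073°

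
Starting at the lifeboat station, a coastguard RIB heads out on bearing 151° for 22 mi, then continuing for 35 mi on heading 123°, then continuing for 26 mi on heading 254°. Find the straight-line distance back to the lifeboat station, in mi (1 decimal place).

47.9 mi

Leg 1 (151°, 22 mi): east 22 sin 151° = 10.67, north 22 cos 151° = -19.24
Leg 2 (123°, 35 mi): east 35 sin 123° = 29.35, north 35 cos 123° = -19.06
Leg 3 (254°, 26 mi): east 26 sin 254° = -24.99, north 26 cos 254° = -7.17
Net: 15.03 east, -45.47 north. Distance = √((15.03)² + (-45.47)²) = 47.889 mi.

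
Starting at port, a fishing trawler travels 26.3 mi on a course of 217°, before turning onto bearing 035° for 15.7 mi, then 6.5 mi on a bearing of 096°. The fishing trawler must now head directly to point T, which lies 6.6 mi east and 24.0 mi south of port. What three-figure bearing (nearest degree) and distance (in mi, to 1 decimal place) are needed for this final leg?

Leg 1 (217°, 26.3 mi): east 26.3 sin 217° = -15.83, north 26.3 cos 217° = -21.00
Leg 2 (035°, 15.7 mi): east 15.7 sin 35° = 9.01, north 15.7 cos 35° = 12.86
Leg 3 (096°, 6.5 mi): east 6.5 sin 96° = 6.46, north 6.5 cos 96° = -0.68
Current position: (-0.36, -8.82). Target: (6.6, -24.0). Remaining: Δeast = 6.96, Δnorth = -15.18.
Bearing = atan2(6.96, -15.18) mod 360° = 155.37°; distance = √((6.96)² + (-15.18)²) = 16.696 mi.

155°, 16.7 mi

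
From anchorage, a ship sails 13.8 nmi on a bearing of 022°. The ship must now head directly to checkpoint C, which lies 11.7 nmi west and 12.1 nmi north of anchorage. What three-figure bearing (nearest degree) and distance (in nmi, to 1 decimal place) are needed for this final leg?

268°, 16.9 nmi

Leg 1 (022°, 13.8 nmi): east 13.8 sin 22° = 5.17, north 13.8 cos 22° = 12.80
Current position: (5.17, 12.80). Target: (-11.7, 12.1). Remaining: Δeast = -16.87, Δnorth = -0.70.
Bearing = atan2(-16.87, -0.70) mod 360° = 267.64°; distance = √((-16.87)² + (-0.70)²) = 16.884 nmi.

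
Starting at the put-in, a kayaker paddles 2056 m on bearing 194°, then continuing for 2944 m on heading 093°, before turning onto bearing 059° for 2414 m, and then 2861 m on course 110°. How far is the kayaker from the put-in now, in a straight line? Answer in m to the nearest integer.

Leg 1 (194°, 2056 m): east 2056 sin 194° = -497.39, north 2056 cos 194° = -1994.93
Leg 2 (093°, 2944 m): east 2944 sin 93° = 2939.97, north 2944 cos 93° = -154.08
Leg 3 (059°, 2414 m): east 2414 sin 59° = 2069.20, north 2414 cos 59° = 1243.30
Leg 4 (110°, 2861 m): east 2861 sin 110° = 2688.46, north 2861 cos 110° = -978.52
Net: 7200.24 east, -1884.22 north. Distance = √((7200.24)² + (-1884.22)²) = 7442.694 m.

7443 m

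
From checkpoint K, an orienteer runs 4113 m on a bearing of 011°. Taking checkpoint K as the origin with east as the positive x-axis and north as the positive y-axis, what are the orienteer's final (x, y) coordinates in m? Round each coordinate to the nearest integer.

Leg 1 (011°, 4113 m): east 4113 sin 11° = 784.80, north 4113 cos 11° = 4037.43
Summing: 784.80 m east, 4037.43 m north → (785, 4037).

(785, 4037)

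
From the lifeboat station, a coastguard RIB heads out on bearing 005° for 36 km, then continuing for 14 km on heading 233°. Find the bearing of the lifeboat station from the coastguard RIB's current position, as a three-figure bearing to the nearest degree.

164°

Leg 1 (005°, 36 km): east 36 sin 5° = 3.14, north 36 cos 5° = 35.86
Leg 2 (233°, 14 km): east 14 sin 233° = -11.18, north 14 cos 233° = -8.43
Net displacement: -8.04 east, 27.44 north. Direction back to start is (8.04, -27.44): bearing = atan2(8.04, -27.44) mod 360° = 163.66° ≈ 164°.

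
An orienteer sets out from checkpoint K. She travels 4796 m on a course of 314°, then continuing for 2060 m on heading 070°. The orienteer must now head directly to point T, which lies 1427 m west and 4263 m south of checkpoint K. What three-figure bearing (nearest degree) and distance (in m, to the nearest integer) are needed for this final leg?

179°, 8300 m

Leg 1 (314°, 4796 m): east 4796 sin 314° = -3449.95, north 4796 cos 314° = 3331.58
Leg 2 (070°, 2060 m): east 2060 sin 70° = 1935.77, north 2060 cos 70° = 704.56
Current position: (-1514.19, 4036.14). Target: (-1427, -4263). Remaining: Δeast = 87.19, Δnorth = -8299.14.
Bearing = atan2(87.19, -8299.14) mod 360° = 179.40°; distance = √((87.19)² + (-8299.14)²) = 8299.601 m.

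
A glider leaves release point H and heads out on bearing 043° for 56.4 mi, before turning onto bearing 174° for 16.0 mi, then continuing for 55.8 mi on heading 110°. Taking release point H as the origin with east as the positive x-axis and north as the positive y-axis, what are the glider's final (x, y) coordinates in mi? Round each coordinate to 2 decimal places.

(92.57, 6.25)

Leg 1 (043°, 56.4 mi): east 56.4 sin 43° = 38.46, north 56.4 cos 43° = 41.25
Leg 2 (174°, 16.0 mi): east 16.0 sin 174° = 1.67, north 16.0 cos 174° = -15.91
Leg 3 (110°, 55.8 mi): east 55.8 sin 110° = 52.43, north 55.8 cos 110° = -19.08
Summing: 92.57 mi east, 6.25 mi north → (92.57, 6.25).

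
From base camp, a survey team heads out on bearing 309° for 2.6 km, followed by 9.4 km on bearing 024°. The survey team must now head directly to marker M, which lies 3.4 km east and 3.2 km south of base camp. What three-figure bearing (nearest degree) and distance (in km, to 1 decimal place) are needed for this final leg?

Leg 1 (309°, 2.6 km): east 2.6 sin 309° = -2.02, north 2.6 cos 309° = 1.64
Leg 2 (024°, 9.4 km): east 9.4 sin 24° = 3.82, north 9.4 cos 24° = 8.59
Current position: (1.80, 10.22). Target: (3.4, -3.2). Remaining: Δeast = 1.60, Δnorth = -13.42.
Bearing = atan2(1.60, -13.42) mod 360° = 173.21°; distance = √((1.60)² + (-13.42)²) = 13.518 km.

173°, 13.5 km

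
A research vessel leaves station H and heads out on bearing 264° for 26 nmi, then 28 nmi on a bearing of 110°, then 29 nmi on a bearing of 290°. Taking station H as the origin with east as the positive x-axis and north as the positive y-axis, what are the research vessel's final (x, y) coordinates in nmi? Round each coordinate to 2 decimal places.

(-26.80, -2.38)

Leg 1 (264°, 26 nmi): east 26 sin 264° = -25.86, north 26 cos 264° = -2.72
Leg 2 (110°, 28 nmi): east 28 sin 110° = 26.31, north 28 cos 110° = -9.58
Leg 3 (290°, 29 nmi): east 29 sin 290° = -27.25, north 29 cos 290° = 9.92
Summing: -26.80 nmi east, -2.38 nmi north → (-26.80, -2.38).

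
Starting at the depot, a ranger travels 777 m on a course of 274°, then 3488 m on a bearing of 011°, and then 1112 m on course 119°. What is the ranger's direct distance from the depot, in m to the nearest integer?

3063 m

Leg 1 (274°, 777 m): east 777 sin 274° = -775.11, north 777 cos 274° = 54.20
Leg 2 (011°, 3488 m): east 3488 sin 11° = 665.54, north 3488 cos 11° = 3423.92
Leg 3 (119°, 1112 m): east 1112 sin 119° = 972.58, north 1112 cos 119° = -539.11
Net: 863.01 east, 2939.01 north. Distance = √((863.01)² + (2939.01)²) = 3063.096 m.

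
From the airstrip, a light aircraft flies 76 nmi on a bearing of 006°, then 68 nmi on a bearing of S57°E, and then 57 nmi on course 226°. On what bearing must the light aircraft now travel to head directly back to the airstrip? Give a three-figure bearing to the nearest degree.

Leg 1 (006°, 76 nmi): east 76 sin 6° = 7.94, north 76 cos 6° = 75.58
Leg 2 (S57°E, 68 nmi): east 68 sin 123° = 57.03, north 68 cos 123° = -37.04
Leg 3 (226°, 57 nmi): east 57 sin 226° = -41.00, north 57 cos 226° = -39.60
Net displacement: 23.97 east, -1.05 north. Direction back to start is (-23.97, 1.05): bearing = atan2(-23.97, 1.05) mod 360° = 272.50° ≈ 273°.

273°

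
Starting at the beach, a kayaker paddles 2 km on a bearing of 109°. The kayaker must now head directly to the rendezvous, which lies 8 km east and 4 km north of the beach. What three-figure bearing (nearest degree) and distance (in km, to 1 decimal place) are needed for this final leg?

053°, 7.7 km

Leg 1 (109°, 2 km): east 2 sin 109° = 1.89, north 2 cos 109° = -0.65
Current position: (1.89, -0.65). Target: (8, 4). Remaining: Δeast = 6.11, Δnorth = 4.65.
Bearing = atan2(6.11, 4.65) mod 360° = 52.72°; distance = √((6.11)² + (4.65)²) = 7.678 km.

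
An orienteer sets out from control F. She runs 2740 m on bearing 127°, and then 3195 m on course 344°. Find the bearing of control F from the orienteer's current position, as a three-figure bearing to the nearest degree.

223°

Leg 1 (127°, 2740 m): east 2740 sin 127° = 2188.26, north 2740 cos 127° = -1648.97
Leg 2 (344°, 3195 m): east 3195 sin 344° = -880.66, north 3195 cos 344° = 3071.23
Net displacement: 1307.60 east, 1422.26 north. Direction back to start is (-1307.60, -1422.26): bearing = atan2(-1307.60, -1422.26) mod 360° = 222.59° ≈ 223°.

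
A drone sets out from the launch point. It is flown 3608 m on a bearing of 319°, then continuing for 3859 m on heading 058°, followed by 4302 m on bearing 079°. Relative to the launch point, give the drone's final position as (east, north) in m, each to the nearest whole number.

Leg 1 (319°, 3608 m): east 3608 sin 319° = -2367.06, north 3608 cos 319° = 2722.99
Leg 2 (058°, 3859 m): east 3859 sin 58° = 3272.62, north 3859 cos 58° = 2044.96
Leg 3 (079°, 4302 m): east 4302 sin 79° = 4222.96, north 4302 cos 79° = 820.86
Summing: 5128.52 m east, 5588.81 m north → (5129, 5589).

(5129, 5589)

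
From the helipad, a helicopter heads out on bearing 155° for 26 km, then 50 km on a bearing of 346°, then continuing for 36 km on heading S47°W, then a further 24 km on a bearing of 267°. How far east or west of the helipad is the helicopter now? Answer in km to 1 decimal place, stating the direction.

Leg 1 (155°, 26 km): east 26 sin 155° = 10.99, north 26 cos 155° = -23.56
Leg 2 (346°, 50 km): east 50 sin 346° = -12.10, north 50 cos 346° = 48.51
Leg 3 (S47°W, 36 km): east 36 sin 227° = -26.33, north 36 cos 227° = -24.55
Leg 4 (267°, 24 km): east 24 sin 267° = -23.97, north 24 cos 267° = -1.26
Net east component: -51.40 km.

51.4 km west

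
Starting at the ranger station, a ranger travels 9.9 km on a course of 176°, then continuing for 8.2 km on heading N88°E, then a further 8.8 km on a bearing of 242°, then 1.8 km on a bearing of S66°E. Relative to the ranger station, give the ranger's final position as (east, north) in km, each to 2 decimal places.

(2.76, -14.45)

Leg 1 (176°, 9.9 km): east 9.9 sin 176° = 0.69, north 9.9 cos 176° = -9.88
Leg 2 (N88°E, 8.2 km): east 8.2 sin 88° = 8.20, north 8.2 cos 88° = 0.29
Leg 3 (242°, 8.8 km): east 8.8 sin 242° = -7.77, north 8.8 cos 242° = -4.13
Leg 4 (S66°E, 1.8 km): east 1.8 sin 114° = 1.64, north 1.8 cos 114° = -0.73
Summing: 2.76 km east, -14.45 km north → (2.76, -14.45).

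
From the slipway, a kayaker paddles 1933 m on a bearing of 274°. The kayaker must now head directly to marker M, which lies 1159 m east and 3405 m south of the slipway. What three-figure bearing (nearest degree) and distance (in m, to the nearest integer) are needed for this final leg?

Leg 1 (274°, 1933 m): east 1933 sin 274° = -1928.29, north 1933 cos 274° = 134.84
Current position: (-1928.29, 134.84). Target: (1159, -3405). Remaining: Δeast = 3087.29, Δnorth = -3539.84.
Bearing = atan2(3087.29, -3539.84) mod 360° = 138.91°; distance = √((3087.29)² + (-3539.84)²) = 4697.002 m.

139°, 4697 m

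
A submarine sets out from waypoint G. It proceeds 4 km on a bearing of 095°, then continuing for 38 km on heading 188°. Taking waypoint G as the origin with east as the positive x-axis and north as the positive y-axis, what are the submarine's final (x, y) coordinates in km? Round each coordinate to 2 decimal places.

Leg 1 (095°, 4 km): east 4 sin 95° = 3.98, north 4 cos 95° = -0.35
Leg 2 (188°, 38 km): east 38 sin 188° = -5.29, north 38 cos 188° = -37.63
Summing: -1.30 km east, -37.98 km north → (-1.30, -37.98).

(-1.30, -37.98)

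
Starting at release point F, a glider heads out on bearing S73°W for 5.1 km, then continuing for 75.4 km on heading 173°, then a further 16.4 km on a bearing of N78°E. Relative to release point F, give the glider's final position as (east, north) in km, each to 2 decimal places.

(20.35, -72.92)

Leg 1 (S73°W, 5.1 km): east 5.1 sin 253° = -4.88, north 5.1 cos 253° = -1.49
Leg 2 (173°, 75.4 km): east 75.4 sin 173° = 9.19, north 75.4 cos 173° = -74.84
Leg 3 (N78°E, 16.4 km): east 16.4 sin 78° = 16.04, north 16.4 cos 78° = 3.41
Summing: 20.35 km east, -72.92 km north → (20.35, -72.92).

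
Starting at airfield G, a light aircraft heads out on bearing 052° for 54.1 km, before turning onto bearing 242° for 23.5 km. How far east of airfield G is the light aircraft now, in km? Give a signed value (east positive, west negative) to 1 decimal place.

21.9 km

Leg 1 (052°, 54.1 km): east 54.1 sin 52° = 42.63, north 54.1 cos 52° = 33.31
Leg 2 (242°, 23.5 km): east 23.5 sin 242° = -20.75, north 23.5 cos 242° = -11.03
Net east component: 21.88 km.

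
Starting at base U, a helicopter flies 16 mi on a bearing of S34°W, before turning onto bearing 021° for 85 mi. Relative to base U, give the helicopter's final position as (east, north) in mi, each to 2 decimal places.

Leg 1 (S34°W, 16 mi): east 16 sin 214° = -8.95, north 16 cos 214° = -13.26
Leg 2 (021°, 85 mi): east 85 sin 21° = 30.46, north 85 cos 21° = 79.35
Summing: 21.51 mi east, 66.09 mi north → (21.51, 66.09).

(21.51, 66.09)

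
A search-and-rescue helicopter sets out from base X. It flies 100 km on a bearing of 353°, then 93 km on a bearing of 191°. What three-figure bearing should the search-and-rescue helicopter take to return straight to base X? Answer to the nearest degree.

Leg 1 (353°, 100 km): east 100 sin 353° = -12.19, north 100 cos 353° = 99.25
Leg 2 (191°, 93 km): east 93 sin 191° = -17.75, north 93 cos 191° = -91.29
Net displacement: -29.93 east, 7.96 north. Direction back to start is (29.93, -7.96): bearing = atan2(29.93, -7.96) mod 360° = 104.90° ≈ 105°.

105°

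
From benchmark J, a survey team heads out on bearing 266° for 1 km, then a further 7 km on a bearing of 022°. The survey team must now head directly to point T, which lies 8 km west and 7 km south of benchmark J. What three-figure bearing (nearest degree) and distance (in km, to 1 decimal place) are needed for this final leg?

Leg 1 (266°, 1 km): east 1 sin 266° = -1.00, north 1 cos 266° = -0.07
Leg 2 (022°, 7 km): east 7 sin 22° = 2.62, north 7 cos 22° = 6.49
Current position: (1.62, 6.42). Target: (-8, -7). Remaining: Δeast = -9.62, Δnorth = -13.42.
Bearing = atan2(-9.62, -13.42) mod 360° = 215.65°; distance = √((-9.62)² + (-13.42)²) = 16.515 km.

216°, 16.5 km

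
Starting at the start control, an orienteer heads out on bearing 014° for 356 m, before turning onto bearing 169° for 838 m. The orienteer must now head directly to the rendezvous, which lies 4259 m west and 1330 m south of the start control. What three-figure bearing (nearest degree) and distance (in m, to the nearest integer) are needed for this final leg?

Leg 1 (014°, 356 m): east 356 sin 14° = 86.12, north 356 cos 14° = 345.43
Leg 2 (169°, 838 m): east 838 sin 169° = 159.90, north 838 cos 169° = -822.60
Current position: (246.02, -477.18). Target: (-4259, -1330). Remaining: Δeast = -4505.02, Δnorth = -852.82.
Bearing = atan2(-4505.02, -852.82) mod 360° = 259.28°; distance = √((-4505.02)² + (-852.82)²) = 4585.033 m.

259°, 4585 m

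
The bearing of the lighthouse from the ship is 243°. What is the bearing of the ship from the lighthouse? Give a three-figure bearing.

063°

Back-bearing = 243° − 180° = 063°.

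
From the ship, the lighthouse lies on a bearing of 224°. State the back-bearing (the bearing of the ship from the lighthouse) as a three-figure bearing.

Back-bearing = 224° − 180° = 044°.

044°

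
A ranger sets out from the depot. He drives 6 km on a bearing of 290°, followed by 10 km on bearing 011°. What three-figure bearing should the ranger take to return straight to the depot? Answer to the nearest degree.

Leg 1 (290°, 6 km): east 6 sin 290° = -5.64, north 6 cos 290° = 2.05
Leg 2 (011°, 10 km): east 10 sin 11° = 1.91, north 10 cos 11° = 9.82
Net displacement: -3.73 east, 11.87 north. Direction back to start is (3.73, -11.87): bearing = atan2(3.73, -11.87) mod 360° = 162.55° ≈ 163°.

163°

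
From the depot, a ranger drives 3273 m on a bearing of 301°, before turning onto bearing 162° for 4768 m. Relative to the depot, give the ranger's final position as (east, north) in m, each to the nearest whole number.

(-1332, -2849)

Leg 1 (301°, 3273 m): east 3273 sin 301° = -2805.51, north 3273 cos 301° = 1685.72
Leg 2 (162°, 4768 m): east 4768 sin 162° = 1473.39, north 4768 cos 162° = -4534.64
Summing: -1332.12 m east, -2848.92 m north → (-1332, -2849).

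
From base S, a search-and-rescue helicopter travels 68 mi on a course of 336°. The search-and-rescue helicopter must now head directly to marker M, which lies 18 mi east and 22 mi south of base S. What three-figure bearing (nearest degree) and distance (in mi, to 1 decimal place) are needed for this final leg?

152°, 95.7 mi

Leg 1 (336°, 68 mi): east 68 sin 336° = -27.66, north 68 cos 336° = 62.12
Current position: (-27.66, 62.12). Target: (18, -22). Remaining: Δeast = 45.66, Δnorth = -84.12.
Bearing = atan2(45.66, -84.12) mod 360° = 151.51°; distance = √((45.66)² + (-84.12)²) = 95.713 mi.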